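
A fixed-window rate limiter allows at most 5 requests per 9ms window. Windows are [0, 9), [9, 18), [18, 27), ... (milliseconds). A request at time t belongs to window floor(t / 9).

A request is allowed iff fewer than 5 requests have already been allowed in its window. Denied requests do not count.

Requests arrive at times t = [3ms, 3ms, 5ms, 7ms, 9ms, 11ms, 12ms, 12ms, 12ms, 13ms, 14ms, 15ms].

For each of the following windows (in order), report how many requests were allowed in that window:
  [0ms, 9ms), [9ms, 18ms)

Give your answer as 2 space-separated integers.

Answer: 4 5

Derivation:
Processing requests:
  req#1 t=3ms (window 0): ALLOW
  req#2 t=3ms (window 0): ALLOW
  req#3 t=5ms (window 0): ALLOW
  req#4 t=7ms (window 0): ALLOW
  req#5 t=9ms (window 1): ALLOW
  req#6 t=11ms (window 1): ALLOW
  req#7 t=12ms (window 1): ALLOW
  req#8 t=12ms (window 1): ALLOW
  req#9 t=12ms (window 1): ALLOW
  req#10 t=13ms (window 1): DENY
  req#11 t=14ms (window 1): DENY
  req#12 t=15ms (window 1): DENY

Allowed counts by window: 4 5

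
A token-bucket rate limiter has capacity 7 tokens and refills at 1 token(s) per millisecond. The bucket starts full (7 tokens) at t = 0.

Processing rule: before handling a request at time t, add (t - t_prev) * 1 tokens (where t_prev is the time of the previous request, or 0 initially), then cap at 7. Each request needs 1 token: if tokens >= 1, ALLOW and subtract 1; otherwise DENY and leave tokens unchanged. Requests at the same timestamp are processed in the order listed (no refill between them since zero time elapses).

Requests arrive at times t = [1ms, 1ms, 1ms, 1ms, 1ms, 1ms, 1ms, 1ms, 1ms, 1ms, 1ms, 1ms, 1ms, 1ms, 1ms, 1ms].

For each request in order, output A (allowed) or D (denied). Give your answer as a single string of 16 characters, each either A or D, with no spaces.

Answer: AAAAAAADDDDDDDDD

Derivation:
Simulating step by step:
  req#1 t=1ms: ALLOW
  req#2 t=1ms: ALLOW
  req#3 t=1ms: ALLOW
  req#4 t=1ms: ALLOW
  req#5 t=1ms: ALLOW
  req#6 t=1ms: ALLOW
  req#7 t=1ms: ALLOW
  req#8 t=1ms: DENY
  req#9 t=1ms: DENY
  req#10 t=1ms: DENY
  req#11 t=1ms: DENY
  req#12 t=1ms: DENY
  req#13 t=1ms: DENY
  req#14 t=1ms: DENY
  req#15 t=1ms: DENY
  req#16 t=1ms: DENY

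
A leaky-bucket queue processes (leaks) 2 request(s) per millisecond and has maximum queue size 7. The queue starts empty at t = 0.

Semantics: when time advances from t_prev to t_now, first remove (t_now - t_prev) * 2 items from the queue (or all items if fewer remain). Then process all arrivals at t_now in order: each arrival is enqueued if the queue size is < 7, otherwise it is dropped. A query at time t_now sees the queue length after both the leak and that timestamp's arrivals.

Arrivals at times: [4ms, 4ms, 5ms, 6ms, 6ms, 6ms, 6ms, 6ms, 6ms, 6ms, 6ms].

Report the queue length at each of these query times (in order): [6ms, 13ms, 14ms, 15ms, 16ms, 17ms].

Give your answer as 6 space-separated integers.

Queue lengths at query times:
  query t=6ms: backlog = 7
  query t=13ms: backlog = 0
  query t=14ms: backlog = 0
  query t=15ms: backlog = 0
  query t=16ms: backlog = 0
  query t=17ms: backlog = 0

Answer: 7 0 0 0 0 0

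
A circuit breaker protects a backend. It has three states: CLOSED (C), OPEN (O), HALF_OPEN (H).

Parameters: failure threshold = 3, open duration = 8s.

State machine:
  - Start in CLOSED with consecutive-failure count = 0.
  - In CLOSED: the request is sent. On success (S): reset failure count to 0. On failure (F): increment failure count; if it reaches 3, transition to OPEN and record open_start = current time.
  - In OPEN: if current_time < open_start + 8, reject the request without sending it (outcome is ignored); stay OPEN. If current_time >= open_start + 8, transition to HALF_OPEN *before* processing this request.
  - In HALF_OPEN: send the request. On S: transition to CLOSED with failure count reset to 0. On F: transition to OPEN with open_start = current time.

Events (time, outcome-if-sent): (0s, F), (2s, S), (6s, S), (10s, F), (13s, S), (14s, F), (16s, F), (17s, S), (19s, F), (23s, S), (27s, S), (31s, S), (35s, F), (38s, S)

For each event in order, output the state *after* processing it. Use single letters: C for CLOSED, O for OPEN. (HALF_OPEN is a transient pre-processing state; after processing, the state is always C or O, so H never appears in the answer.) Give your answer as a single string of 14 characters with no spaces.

Answer: CCCCCCCCCCCCCC

Derivation:
State after each event:
  event#1 t=0s outcome=F: state=CLOSED
  event#2 t=2s outcome=S: state=CLOSED
  event#3 t=6s outcome=S: state=CLOSED
  event#4 t=10s outcome=F: state=CLOSED
  event#5 t=13s outcome=S: state=CLOSED
  event#6 t=14s outcome=F: state=CLOSED
  event#7 t=16s outcome=F: state=CLOSED
  event#8 t=17s outcome=S: state=CLOSED
  event#9 t=19s outcome=F: state=CLOSED
  event#10 t=23s outcome=S: state=CLOSED
  event#11 t=27s outcome=S: state=CLOSED
  event#12 t=31s outcome=S: state=CLOSED
  event#13 t=35s outcome=F: state=CLOSED
  event#14 t=38s outcome=S: state=CLOSED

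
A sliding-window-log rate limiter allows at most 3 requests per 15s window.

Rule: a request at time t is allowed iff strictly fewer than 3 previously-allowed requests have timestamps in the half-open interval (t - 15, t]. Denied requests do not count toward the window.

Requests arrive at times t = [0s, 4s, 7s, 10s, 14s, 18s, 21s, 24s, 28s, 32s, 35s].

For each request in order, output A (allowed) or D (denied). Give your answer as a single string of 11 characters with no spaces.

Tracking allowed requests in the window:
  req#1 t=0s: ALLOW
  req#2 t=4s: ALLOW
  req#3 t=7s: ALLOW
  req#4 t=10s: DENY
  req#5 t=14s: DENY
  req#6 t=18s: ALLOW
  req#7 t=21s: ALLOW
  req#8 t=24s: ALLOW
  req#9 t=28s: DENY
  req#10 t=32s: DENY
  req#11 t=35s: ALLOW

Answer: AAADDAAADDA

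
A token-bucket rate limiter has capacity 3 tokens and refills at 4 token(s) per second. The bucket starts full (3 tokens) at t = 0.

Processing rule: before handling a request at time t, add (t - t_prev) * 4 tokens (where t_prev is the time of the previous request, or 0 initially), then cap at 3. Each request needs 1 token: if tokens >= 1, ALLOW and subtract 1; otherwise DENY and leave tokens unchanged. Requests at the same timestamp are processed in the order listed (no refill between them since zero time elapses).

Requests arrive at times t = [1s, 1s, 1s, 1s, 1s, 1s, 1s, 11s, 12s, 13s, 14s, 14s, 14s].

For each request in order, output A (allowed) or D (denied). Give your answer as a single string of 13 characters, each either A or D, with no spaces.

Answer: AAADDDDAAAAAA

Derivation:
Simulating step by step:
  req#1 t=1s: ALLOW
  req#2 t=1s: ALLOW
  req#3 t=1s: ALLOW
  req#4 t=1s: DENY
  req#5 t=1s: DENY
  req#6 t=1s: DENY
  req#7 t=1s: DENY
  req#8 t=11s: ALLOW
  req#9 t=12s: ALLOW
  req#10 t=13s: ALLOW
  req#11 t=14s: ALLOW
  req#12 t=14s: ALLOW
  req#13 t=14s: ALLOW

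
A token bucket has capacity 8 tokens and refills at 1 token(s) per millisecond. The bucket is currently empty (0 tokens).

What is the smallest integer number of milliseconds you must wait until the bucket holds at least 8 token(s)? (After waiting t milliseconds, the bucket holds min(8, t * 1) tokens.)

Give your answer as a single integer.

Answer: 8

Derivation:
Need t * 1 >= 8, so t >= 8/1.
Smallest integer t = ceil(8/1) = 8.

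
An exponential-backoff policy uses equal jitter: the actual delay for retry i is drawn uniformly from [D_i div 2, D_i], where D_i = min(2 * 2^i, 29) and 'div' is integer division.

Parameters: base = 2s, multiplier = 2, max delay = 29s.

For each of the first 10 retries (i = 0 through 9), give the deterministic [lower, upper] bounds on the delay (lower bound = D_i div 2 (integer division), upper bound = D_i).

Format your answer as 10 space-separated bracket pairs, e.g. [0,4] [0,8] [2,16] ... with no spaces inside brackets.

Answer: [1,2] [2,4] [4,8] [8,16] [14,29] [14,29] [14,29] [14,29] [14,29] [14,29]

Derivation:
Computing bounds per retry:
  i=0: D_i=min(2*2^0,29)=2, bounds=[1,2]
  i=1: D_i=min(2*2^1,29)=4, bounds=[2,4]
  i=2: D_i=min(2*2^2,29)=8, bounds=[4,8]
  i=3: D_i=min(2*2^3,29)=16, bounds=[8,16]
  i=4: D_i=min(2*2^4,29)=29, bounds=[14,29]
  i=5: D_i=min(2*2^5,29)=29, bounds=[14,29]
  i=6: D_i=min(2*2^6,29)=29, bounds=[14,29]
  i=7: D_i=min(2*2^7,29)=29, bounds=[14,29]
  i=8: D_i=min(2*2^8,29)=29, bounds=[14,29]
  i=9: D_i=min(2*2^9,29)=29, bounds=[14,29]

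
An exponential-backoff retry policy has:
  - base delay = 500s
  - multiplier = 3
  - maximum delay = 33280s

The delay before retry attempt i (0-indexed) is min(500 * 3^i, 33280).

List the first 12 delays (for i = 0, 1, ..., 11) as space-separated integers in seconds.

Answer: 500 1500 4500 13500 33280 33280 33280 33280 33280 33280 33280 33280

Derivation:
Computing each delay:
  i=0: min(500*3^0, 33280) = 500
  i=1: min(500*3^1, 33280) = 1500
  i=2: min(500*3^2, 33280) = 4500
  i=3: min(500*3^3, 33280) = 13500
  i=4: min(500*3^4, 33280) = 33280
  i=5: min(500*3^5, 33280) = 33280
  i=6: min(500*3^6, 33280) = 33280
  i=7: min(500*3^7, 33280) = 33280
  i=8: min(500*3^8, 33280) = 33280
  i=9: min(500*3^9, 33280) = 33280
  i=10: min(500*3^10, 33280) = 33280
  i=11: min(500*3^11, 33280) = 33280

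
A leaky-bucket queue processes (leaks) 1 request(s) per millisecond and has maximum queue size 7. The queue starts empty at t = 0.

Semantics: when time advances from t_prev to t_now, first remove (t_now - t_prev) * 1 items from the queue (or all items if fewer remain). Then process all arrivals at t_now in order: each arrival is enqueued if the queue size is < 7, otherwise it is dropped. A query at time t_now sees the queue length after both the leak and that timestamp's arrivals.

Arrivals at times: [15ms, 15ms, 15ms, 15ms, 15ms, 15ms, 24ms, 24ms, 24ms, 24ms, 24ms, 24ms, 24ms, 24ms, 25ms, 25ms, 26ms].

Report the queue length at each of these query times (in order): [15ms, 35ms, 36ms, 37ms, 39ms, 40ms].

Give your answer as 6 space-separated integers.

Queue lengths at query times:
  query t=15ms: backlog = 6
  query t=35ms: backlog = 0
  query t=36ms: backlog = 0
  query t=37ms: backlog = 0
  query t=39ms: backlog = 0
  query t=40ms: backlog = 0

Answer: 6 0 0 0 0 0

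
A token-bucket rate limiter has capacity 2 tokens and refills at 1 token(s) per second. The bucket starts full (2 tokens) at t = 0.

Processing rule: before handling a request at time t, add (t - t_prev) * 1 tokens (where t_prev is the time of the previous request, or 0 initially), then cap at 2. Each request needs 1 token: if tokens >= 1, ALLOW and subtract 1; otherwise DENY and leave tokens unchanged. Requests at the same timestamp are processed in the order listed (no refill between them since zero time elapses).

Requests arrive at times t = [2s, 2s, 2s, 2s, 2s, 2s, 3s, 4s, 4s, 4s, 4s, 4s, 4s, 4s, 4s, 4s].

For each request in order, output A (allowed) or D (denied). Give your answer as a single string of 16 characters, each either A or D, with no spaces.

Simulating step by step:
  req#1 t=2s: ALLOW
  req#2 t=2s: ALLOW
  req#3 t=2s: DENY
  req#4 t=2s: DENY
  req#5 t=2s: DENY
  req#6 t=2s: DENY
  req#7 t=3s: ALLOW
  req#8 t=4s: ALLOW
  req#9 t=4s: DENY
  req#10 t=4s: DENY
  req#11 t=4s: DENY
  req#12 t=4s: DENY
  req#13 t=4s: DENY
  req#14 t=4s: DENY
  req#15 t=4s: DENY
  req#16 t=4s: DENY

Answer: AADDDDAADDDDDDDD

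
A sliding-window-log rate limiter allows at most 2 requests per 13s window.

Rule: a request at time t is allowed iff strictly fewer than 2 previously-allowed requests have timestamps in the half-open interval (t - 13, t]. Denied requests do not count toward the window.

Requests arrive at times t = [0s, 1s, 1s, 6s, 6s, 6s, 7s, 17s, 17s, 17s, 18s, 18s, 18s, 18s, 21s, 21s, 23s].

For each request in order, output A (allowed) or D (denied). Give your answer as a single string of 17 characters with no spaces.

Answer: AADDDDDAADDDDDDDD

Derivation:
Tracking allowed requests in the window:
  req#1 t=0s: ALLOW
  req#2 t=1s: ALLOW
  req#3 t=1s: DENY
  req#4 t=6s: DENY
  req#5 t=6s: DENY
  req#6 t=6s: DENY
  req#7 t=7s: DENY
  req#8 t=17s: ALLOW
  req#9 t=17s: ALLOW
  req#10 t=17s: DENY
  req#11 t=18s: DENY
  req#12 t=18s: DENY
  req#13 t=18s: DENY
  req#14 t=18s: DENY
  req#15 t=21s: DENY
  req#16 t=21s: DENY
  req#17 t=23s: DENY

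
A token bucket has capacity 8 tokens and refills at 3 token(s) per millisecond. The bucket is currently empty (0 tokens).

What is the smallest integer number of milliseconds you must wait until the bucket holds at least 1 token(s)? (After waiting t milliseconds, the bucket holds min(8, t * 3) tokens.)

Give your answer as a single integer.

Need t * 3 >= 1, so t >= 1/3.
Smallest integer t = ceil(1/3) = 1.

Answer: 1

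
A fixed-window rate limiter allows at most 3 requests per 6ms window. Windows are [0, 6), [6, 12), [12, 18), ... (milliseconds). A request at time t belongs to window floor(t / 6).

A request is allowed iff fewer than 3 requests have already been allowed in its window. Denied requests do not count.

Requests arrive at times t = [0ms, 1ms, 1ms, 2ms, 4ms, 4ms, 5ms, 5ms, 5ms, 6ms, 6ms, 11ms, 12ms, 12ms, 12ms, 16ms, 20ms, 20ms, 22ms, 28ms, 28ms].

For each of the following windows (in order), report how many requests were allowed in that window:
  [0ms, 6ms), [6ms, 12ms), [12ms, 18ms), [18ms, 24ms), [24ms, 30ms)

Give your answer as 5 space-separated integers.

Answer: 3 3 3 3 2

Derivation:
Processing requests:
  req#1 t=0ms (window 0): ALLOW
  req#2 t=1ms (window 0): ALLOW
  req#3 t=1ms (window 0): ALLOW
  req#4 t=2ms (window 0): DENY
  req#5 t=4ms (window 0): DENY
  req#6 t=4ms (window 0): DENY
  req#7 t=5ms (window 0): DENY
  req#8 t=5ms (window 0): DENY
  req#9 t=5ms (window 0): DENY
  req#10 t=6ms (window 1): ALLOW
  req#11 t=6ms (window 1): ALLOW
  req#12 t=11ms (window 1): ALLOW
  req#13 t=12ms (window 2): ALLOW
  req#14 t=12ms (window 2): ALLOW
  req#15 t=12ms (window 2): ALLOW
  req#16 t=16ms (window 2): DENY
  req#17 t=20ms (window 3): ALLOW
  req#18 t=20ms (window 3): ALLOW
  req#19 t=22ms (window 3): ALLOW
  req#20 t=28ms (window 4): ALLOW
  req#21 t=28ms (window 4): ALLOW

Allowed counts by window: 3 3 3 3 2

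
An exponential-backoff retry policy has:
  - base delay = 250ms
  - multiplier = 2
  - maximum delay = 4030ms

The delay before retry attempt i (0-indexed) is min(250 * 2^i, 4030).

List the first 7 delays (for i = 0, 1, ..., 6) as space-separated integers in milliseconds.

Computing each delay:
  i=0: min(250*2^0, 4030) = 250
  i=1: min(250*2^1, 4030) = 500
  i=2: min(250*2^2, 4030) = 1000
  i=3: min(250*2^3, 4030) = 2000
  i=4: min(250*2^4, 4030) = 4000
  i=5: min(250*2^5, 4030) = 4030
  i=6: min(250*2^6, 4030) = 4030

Answer: 250 500 1000 2000 4000 4030 4030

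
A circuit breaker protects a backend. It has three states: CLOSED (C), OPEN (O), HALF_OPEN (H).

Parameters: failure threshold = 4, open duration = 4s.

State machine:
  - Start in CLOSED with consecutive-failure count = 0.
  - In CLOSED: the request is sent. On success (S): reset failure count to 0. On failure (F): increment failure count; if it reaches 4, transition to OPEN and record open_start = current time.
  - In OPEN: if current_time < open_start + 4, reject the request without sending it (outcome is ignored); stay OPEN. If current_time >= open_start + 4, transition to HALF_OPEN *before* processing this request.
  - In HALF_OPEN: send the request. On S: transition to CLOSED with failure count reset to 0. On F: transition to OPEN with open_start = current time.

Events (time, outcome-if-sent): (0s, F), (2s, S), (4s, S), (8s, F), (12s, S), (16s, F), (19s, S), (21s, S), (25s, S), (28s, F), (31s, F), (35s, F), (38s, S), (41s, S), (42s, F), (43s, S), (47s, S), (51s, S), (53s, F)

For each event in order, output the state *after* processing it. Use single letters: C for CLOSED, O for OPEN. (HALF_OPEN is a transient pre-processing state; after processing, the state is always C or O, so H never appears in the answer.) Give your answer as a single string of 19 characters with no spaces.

State after each event:
  event#1 t=0s outcome=F: state=CLOSED
  event#2 t=2s outcome=S: state=CLOSED
  event#3 t=4s outcome=S: state=CLOSED
  event#4 t=8s outcome=F: state=CLOSED
  event#5 t=12s outcome=S: state=CLOSED
  event#6 t=16s outcome=F: state=CLOSED
  event#7 t=19s outcome=S: state=CLOSED
  event#8 t=21s outcome=S: state=CLOSED
  event#9 t=25s outcome=S: state=CLOSED
  event#10 t=28s outcome=F: state=CLOSED
  event#11 t=31s outcome=F: state=CLOSED
  event#12 t=35s outcome=F: state=CLOSED
  event#13 t=38s outcome=S: state=CLOSED
  event#14 t=41s outcome=S: state=CLOSED
  event#15 t=42s outcome=F: state=CLOSED
  event#16 t=43s outcome=S: state=CLOSED
  event#17 t=47s outcome=S: state=CLOSED
  event#18 t=51s outcome=S: state=CLOSED
  event#19 t=53s outcome=F: state=CLOSED

Answer: CCCCCCCCCCCCCCCCCCC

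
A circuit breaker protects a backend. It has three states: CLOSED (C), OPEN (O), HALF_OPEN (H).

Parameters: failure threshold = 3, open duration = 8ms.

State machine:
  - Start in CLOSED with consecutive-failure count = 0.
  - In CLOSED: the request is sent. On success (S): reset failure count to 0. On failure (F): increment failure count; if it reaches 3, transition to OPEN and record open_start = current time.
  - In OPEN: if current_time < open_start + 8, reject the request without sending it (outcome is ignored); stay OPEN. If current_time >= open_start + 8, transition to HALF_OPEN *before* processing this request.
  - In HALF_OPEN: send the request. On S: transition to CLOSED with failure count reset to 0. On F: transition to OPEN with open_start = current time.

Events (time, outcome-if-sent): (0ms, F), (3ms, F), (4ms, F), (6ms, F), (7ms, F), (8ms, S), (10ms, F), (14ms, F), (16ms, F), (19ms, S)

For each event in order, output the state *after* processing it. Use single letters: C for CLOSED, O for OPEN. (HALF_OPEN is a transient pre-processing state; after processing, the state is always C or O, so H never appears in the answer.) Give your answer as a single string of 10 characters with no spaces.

State after each event:
  event#1 t=0ms outcome=F: state=CLOSED
  event#2 t=3ms outcome=F: state=CLOSED
  event#3 t=4ms outcome=F: state=OPEN
  event#4 t=6ms outcome=F: state=OPEN
  event#5 t=7ms outcome=F: state=OPEN
  event#6 t=8ms outcome=S: state=OPEN
  event#7 t=10ms outcome=F: state=OPEN
  event#8 t=14ms outcome=F: state=OPEN
  event#9 t=16ms outcome=F: state=OPEN
  event#10 t=19ms outcome=S: state=OPEN

Answer: CCOOOOOOOO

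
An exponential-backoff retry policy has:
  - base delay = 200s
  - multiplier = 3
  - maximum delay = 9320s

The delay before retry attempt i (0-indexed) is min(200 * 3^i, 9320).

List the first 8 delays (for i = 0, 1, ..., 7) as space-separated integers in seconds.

Answer: 200 600 1800 5400 9320 9320 9320 9320

Derivation:
Computing each delay:
  i=0: min(200*3^0, 9320) = 200
  i=1: min(200*3^1, 9320) = 600
  i=2: min(200*3^2, 9320) = 1800
  i=3: min(200*3^3, 9320) = 5400
  i=4: min(200*3^4, 9320) = 9320
  i=5: min(200*3^5, 9320) = 9320
  i=6: min(200*3^6, 9320) = 9320
  i=7: min(200*3^7, 9320) = 9320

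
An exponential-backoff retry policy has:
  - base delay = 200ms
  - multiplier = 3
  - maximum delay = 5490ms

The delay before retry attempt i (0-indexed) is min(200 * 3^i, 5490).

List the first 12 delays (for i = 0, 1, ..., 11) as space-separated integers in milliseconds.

Answer: 200 600 1800 5400 5490 5490 5490 5490 5490 5490 5490 5490

Derivation:
Computing each delay:
  i=0: min(200*3^0, 5490) = 200
  i=1: min(200*3^1, 5490) = 600
  i=2: min(200*3^2, 5490) = 1800
  i=3: min(200*3^3, 5490) = 5400
  i=4: min(200*3^4, 5490) = 5490
  i=5: min(200*3^5, 5490) = 5490
  i=6: min(200*3^6, 5490) = 5490
  i=7: min(200*3^7, 5490) = 5490
  i=8: min(200*3^8, 5490) = 5490
  i=9: min(200*3^9, 5490) = 5490
  i=10: min(200*3^10, 5490) = 5490
  i=11: min(200*3^11, 5490) = 5490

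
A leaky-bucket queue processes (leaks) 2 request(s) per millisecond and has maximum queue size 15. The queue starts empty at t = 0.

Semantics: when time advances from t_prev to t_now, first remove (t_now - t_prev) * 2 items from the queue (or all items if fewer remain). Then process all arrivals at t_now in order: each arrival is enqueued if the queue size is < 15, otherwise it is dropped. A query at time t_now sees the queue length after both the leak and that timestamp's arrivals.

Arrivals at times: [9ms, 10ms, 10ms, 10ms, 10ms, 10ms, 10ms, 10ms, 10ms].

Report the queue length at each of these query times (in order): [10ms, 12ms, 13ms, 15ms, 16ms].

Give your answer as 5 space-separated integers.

Queue lengths at query times:
  query t=10ms: backlog = 8
  query t=12ms: backlog = 4
  query t=13ms: backlog = 2
  query t=15ms: backlog = 0
  query t=16ms: backlog = 0

Answer: 8 4 2 0 0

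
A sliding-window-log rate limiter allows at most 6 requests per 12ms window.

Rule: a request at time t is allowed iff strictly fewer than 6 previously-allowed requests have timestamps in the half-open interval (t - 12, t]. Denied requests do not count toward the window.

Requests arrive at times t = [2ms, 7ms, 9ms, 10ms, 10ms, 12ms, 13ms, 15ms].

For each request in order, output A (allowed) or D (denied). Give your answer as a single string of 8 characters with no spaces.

Answer: AAAAAADA

Derivation:
Tracking allowed requests in the window:
  req#1 t=2ms: ALLOW
  req#2 t=7ms: ALLOW
  req#3 t=9ms: ALLOW
  req#4 t=10ms: ALLOW
  req#5 t=10ms: ALLOW
  req#6 t=12ms: ALLOW
  req#7 t=13ms: DENY
  req#8 t=15ms: ALLOW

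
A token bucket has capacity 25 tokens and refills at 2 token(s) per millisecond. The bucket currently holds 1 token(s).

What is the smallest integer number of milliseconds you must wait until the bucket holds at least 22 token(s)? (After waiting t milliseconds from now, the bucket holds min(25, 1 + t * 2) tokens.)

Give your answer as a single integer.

Answer: 11

Derivation:
Need 1 + t * 2 >= 22, so t >= 21/2.
Smallest integer t = ceil(21/2) = 11.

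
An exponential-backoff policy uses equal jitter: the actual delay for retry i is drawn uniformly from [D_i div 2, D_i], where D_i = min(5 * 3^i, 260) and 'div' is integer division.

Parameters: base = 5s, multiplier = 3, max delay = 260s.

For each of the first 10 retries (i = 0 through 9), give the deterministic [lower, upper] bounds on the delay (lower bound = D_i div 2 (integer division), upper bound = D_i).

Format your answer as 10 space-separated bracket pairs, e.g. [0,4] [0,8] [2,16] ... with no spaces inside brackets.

Answer: [2,5] [7,15] [22,45] [67,135] [130,260] [130,260] [130,260] [130,260] [130,260] [130,260]

Derivation:
Computing bounds per retry:
  i=0: D_i=min(5*3^0,260)=5, bounds=[2,5]
  i=1: D_i=min(5*3^1,260)=15, bounds=[7,15]
  i=2: D_i=min(5*3^2,260)=45, bounds=[22,45]
  i=3: D_i=min(5*3^3,260)=135, bounds=[67,135]
  i=4: D_i=min(5*3^4,260)=260, bounds=[130,260]
  i=5: D_i=min(5*3^5,260)=260, bounds=[130,260]
  i=6: D_i=min(5*3^6,260)=260, bounds=[130,260]
  i=7: D_i=min(5*3^7,260)=260, bounds=[130,260]
  i=8: D_i=min(5*3^8,260)=260, bounds=[130,260]
  i=9: D_i=min(5*3^9,260)=260, bounds=[130,260]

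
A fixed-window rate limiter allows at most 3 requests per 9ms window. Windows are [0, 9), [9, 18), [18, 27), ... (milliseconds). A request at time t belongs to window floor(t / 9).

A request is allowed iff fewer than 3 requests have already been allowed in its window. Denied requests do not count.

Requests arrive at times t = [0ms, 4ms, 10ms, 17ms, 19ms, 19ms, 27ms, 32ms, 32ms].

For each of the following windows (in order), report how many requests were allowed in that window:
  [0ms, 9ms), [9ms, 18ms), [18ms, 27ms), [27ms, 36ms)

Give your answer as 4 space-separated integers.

Answer: 2 2 2 3

Derivation:
Processing requests:
  req#1 t=0ms (window 0): ALLOW
  req#2 t=4ms (window 0): ALLOW
  req#3 t=10ms (window 1): ALLOW
  req#4 t=17ms (window 1): ALLOW
  req#5 t=19ms (window 2): ALLOW
  req#6 t=19ms (window 2): ALLOW
  req#7 t=27ms (window 3): ALLOW
  req#8 t=32ms (window 3): ALLOW
  req#9 t=32ms (window 3): ALLOW

Allowed counts by window: 2 2 2 3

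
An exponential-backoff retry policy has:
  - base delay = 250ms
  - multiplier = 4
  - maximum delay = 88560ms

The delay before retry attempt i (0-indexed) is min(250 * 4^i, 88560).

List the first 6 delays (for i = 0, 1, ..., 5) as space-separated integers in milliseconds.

Answer: 250 1000 4000 16000 64000 88560

Derivation:
Computing each delay:
  i=0: min(250*4^0, 88560) = 250
  i=1: min(250*4^1, 88560) = 1000
  i=2: min(250*4^2, 88560) = 4000
  i=3: min(250*4^3, 88560) = 16000
  i=4: min(250*4^4, 88560) = 64000
  i=5: min(250*4^5, 88560) = 88560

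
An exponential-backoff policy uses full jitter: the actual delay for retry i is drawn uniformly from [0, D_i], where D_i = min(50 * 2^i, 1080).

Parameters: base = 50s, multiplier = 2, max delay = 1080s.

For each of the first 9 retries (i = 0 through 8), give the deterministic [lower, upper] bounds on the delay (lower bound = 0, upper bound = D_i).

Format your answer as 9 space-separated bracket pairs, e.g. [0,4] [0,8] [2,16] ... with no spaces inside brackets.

Computing bounds per retry:
  i=0: D_i=min(50*2^0,1080)=50, bounds=[0,50]
  i=1: D_i=min(50*2^1,1080)=100, bounds=[0,100]
  i=2: D_i=min(50*2^2,1080)=200, bounds=[0,200]
  i=3: D_i=min(50*2^3,1080)=400, bounds=[0,400]
  i=4: D_i=min(50*2^4,1080)=800, bounds=[0,800]
  i=5: D_i=min(50*2^5,1080)=1080, bounds=[0,1080]
  i=6: D_i=min(50*2^6,1080)=1080, bounds=[0,1080]
  i=7: D_i=min(50*2^7,1080)=1080, bounds=[0,1080]
  i=8: D_i=min(50*2^8,1080)=1080, bounds=[0,1080]

Answer: [0,50] [0,100] [0,200] [0,400] [0,800] [0,1080] [0,1080] [0,1080] [0,1080]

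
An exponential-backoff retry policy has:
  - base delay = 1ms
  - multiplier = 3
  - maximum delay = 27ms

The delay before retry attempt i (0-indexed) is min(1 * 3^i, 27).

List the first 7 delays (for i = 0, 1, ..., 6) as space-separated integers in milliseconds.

Answer: 1 3 9 27 27 27 27

Derivation:
Computing each delay:
  i=0: min(1*3^0, 27) = 1
  i=1: min(1*3^1, 27) = 3
  i=2: min(1*3^2, 27) = 9
  i=3: min(1*3^3, 27) = 27
  i=4: min(1*3^4, 27) = 27
  i=5: min(1*3^5, 27) = 27
  i=6: min(1*3^6, 27) = 27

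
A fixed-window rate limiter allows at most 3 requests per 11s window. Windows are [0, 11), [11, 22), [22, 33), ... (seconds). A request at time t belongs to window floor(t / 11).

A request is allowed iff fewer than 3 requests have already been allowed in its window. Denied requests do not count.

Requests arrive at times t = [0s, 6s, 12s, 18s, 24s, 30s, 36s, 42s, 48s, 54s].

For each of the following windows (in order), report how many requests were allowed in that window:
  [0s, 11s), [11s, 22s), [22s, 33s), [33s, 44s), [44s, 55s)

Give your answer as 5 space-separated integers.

Answer: 2 2 2 2 2

Derivation:
Processing requests:
  req#1 t=0s (window 0): ALLOW
  req#2 t=6s (window 0): ALLOW
  req#3 t=12s (window 1): ALLOW
  req#4 t=18s (window 1): ALLOW
  req#5 t=24s (window 2): ALLOW
  req#6 t=30s (window 2): ALLOW
  req#7 t=36s (window 3): ALLOW
  req#8 t=42s (window 3): ALLOW
  req#9 t=48s (window 4): ALLOW
  req#10 t=54s (window 4): ALLOW

Allowed counts by window: 2 2 2 2 2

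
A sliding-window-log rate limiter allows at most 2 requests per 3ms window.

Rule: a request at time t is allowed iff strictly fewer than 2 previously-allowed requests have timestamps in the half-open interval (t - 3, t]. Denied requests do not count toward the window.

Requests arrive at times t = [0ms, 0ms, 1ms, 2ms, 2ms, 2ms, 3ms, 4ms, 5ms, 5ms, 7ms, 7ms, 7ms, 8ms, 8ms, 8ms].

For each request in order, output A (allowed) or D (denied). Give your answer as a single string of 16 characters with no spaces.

Tracking allowed requests in the window:
  req#1 t=0ms: ALLOW
  req#2 t=0ms: ALLOW
  req#3 t=1ms: DENY
  req#4 t=2ms: DENY
  req#5 t=2ms: DENY
  req#6 t=2ms: DENY
  req#7 t=3ms: ALLOW
  req#8 t=4ms: ALLOW
  req#9 t=5ms: DENY
  req#10 t=5ms: DENY
  req#11 t=7ms: ALLOW
  req#12 t=7ms: ALLOW
  req#13 t=7ms: DENY
  req#14 t=8ms: DENY
  req#15 t=8ms: DENY
  req#16 t=8ms: DENY

Answer: AADDDDAADDAADDDD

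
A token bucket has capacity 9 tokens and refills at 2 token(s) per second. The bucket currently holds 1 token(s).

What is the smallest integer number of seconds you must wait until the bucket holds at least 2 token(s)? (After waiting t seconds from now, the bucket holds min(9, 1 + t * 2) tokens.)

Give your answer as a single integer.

Need 1 + t * 2 >= 2, so t >= 1/2.
Smallest integer t = ceil(1/2) = 1.

Answer: 1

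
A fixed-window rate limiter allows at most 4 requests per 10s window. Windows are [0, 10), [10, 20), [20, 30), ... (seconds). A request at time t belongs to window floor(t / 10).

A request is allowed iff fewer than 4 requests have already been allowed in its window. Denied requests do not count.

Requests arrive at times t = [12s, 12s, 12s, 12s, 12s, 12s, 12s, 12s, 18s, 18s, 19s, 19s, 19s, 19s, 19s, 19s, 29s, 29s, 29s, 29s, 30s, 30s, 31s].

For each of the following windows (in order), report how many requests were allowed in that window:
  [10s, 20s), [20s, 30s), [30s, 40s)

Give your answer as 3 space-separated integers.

Answer: 4 4 3

Derivation:
Processing requests:
  req#1 t=12s (window 1): ALLOW
  req#2 t=12s (window 1): ALLOW
  req#3 t=12s (window 1): ALLOW
  req#4 t=12s (window 1): ALLOW
  req#5 t=12s (window 1): DENY
  req#6 t=12s (window 1): DENY
  req#7 t=12s (window 1): DENY
  req#8 t=12s (window 1): DENY
  req#9 t=18s (window 1): DENY
  req#10 t=18s (window 1): DENY
  req#11 t=19s (window 1): DENY
  req#12 t=19s (window 1): DENY
  req#13 t=19s (window 1): DENY
  req#14 t=19s (window 1): DENY
  req#15 t=19s (window 1): DENY
  req#16 t=19s (window 1): DENY
  req#17 t=29s (window 2): ALLOW
  req#18 t=29s (window 2): ALLOW
  req#19 t=29s (window 2): ALLOW
  req#20 t=29s (window 2): ALLOW
  req#21 t=30s (window 3): ALLOW
  req#22 t=30s (window 3): ALLOW
  req#23 t=31s (window 3): ALLOW

Allowed counts by window: 4 4 3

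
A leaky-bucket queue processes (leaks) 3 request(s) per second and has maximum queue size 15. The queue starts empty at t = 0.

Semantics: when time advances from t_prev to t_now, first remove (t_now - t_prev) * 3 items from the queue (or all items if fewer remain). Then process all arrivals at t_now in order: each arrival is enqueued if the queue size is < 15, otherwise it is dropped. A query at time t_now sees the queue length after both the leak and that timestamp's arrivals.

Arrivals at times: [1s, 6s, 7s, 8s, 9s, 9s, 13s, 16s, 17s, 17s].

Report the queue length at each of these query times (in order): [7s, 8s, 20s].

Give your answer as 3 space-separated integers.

Answer: 1 1 0

Derivation:
Queue lengths at query times:
  query t=7s: backlog = 1
  query t=8s: backlog = 1
  query t=20s: backlog = 0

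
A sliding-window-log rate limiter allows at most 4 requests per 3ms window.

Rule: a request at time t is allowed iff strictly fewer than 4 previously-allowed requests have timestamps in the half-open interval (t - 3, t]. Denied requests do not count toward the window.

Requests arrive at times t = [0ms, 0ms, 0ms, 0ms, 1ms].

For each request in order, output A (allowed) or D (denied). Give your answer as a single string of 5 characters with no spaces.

Answer: AAAAD

Derivation:
Tracking allowed requests in the window:
  req#1 t=0ms: ALLOW
  req#2 t=0ms: ALLOW
  req#3 t=0ms: ALLOW
  req#4 t=0ms: ALLOW
  req#5 t=1ms: DENY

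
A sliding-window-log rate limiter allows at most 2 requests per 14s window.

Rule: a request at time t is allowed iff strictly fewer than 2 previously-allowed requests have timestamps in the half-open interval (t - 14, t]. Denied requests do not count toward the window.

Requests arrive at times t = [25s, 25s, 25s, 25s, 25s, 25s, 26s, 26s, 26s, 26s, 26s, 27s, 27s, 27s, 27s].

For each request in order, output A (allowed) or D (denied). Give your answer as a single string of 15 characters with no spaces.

Tracking allowed requests in the window:
  req#1 t=25s: ALLOW
  req#2 t=25s: ALLOW
  req#3 t=25s: DENY
  req#4 t=25s: DENY
  req#5 t=25s: DENY
  req#6 t=25s: DENY
  req#7 t=26s: DENY
  req#8 t=26s: DENY
  req#9 t=26s: DENY
  req#10 t=26s: DENY
  req#11 t=26s: DENY
  req#12 t=27s: DENY
  req#13 t=27s: DENY
  req#14 t=27s: DENY
  req#15 t=27s: DENY

Answer: AADDDDDDDDDDDDD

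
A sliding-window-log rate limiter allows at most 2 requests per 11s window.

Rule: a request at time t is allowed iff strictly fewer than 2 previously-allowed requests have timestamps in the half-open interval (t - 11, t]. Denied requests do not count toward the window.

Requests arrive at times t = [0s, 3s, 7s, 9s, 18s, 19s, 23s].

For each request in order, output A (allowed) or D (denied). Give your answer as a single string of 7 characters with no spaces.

Tracking allowed requests in the window:
  req#1 t=0s: ALLOW
  req#2 t=3s: ALLOW
  req#3 t=7s: DENY
  req#4 t=9s: DENY
  req#5 t=18s: ALLOW
  req#6 t=19s: ALLOW
  req#7 t=23s: DENY

Answer: AADDAAD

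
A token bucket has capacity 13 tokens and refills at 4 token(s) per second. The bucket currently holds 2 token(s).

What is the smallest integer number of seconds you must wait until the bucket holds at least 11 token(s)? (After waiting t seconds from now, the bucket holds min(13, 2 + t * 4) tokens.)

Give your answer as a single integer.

Answer: 3

Derivation:
Need 2 + t * 4 >= 11, so t >= 9/4.
Smallest integer t = ceil(9/4) = 3.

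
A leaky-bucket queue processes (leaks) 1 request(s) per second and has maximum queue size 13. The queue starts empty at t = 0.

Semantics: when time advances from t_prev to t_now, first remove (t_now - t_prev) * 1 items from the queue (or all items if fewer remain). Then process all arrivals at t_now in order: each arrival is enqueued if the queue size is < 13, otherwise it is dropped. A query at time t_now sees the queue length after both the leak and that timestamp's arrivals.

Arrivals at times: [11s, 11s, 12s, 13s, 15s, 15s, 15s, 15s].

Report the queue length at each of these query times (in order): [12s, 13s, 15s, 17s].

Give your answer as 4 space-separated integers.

Answer: 2 2 4 2

Derivation:
Queue lengths at query times:
  query t=12s: backlog = 2
  query t=13s: backlog = 2
  query t=15s: backlog = 4
  query t=17s: backlog = 2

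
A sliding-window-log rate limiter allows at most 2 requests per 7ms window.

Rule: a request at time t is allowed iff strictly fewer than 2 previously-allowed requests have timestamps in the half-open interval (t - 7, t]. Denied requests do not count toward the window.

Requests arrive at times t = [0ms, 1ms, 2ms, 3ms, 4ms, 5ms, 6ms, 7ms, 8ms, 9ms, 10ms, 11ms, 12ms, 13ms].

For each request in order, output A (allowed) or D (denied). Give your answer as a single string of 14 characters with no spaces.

Tracking allowed requests in the window:
  req#1 t=0ms: ALLOW
  req#2 t=1ms: ALLOW
  req#3 t=2ms: DENY
  req#4 t=3ms: DENY
  req#5 t=4ms: DENY
  req#6 t=5ms: DENY
  req#7 t=6ms: DENY
  req#8 t=7ms: ALLOW
  req#9 t=8ms: ALLOW
  req#10 t=9ms: DENY
  req#11 t=10ms: DENY
  req#12 t=11ms: DENY
  req#13 t=12ms: DENY
  req#14 t=13ms: DENY

Answer: AADDDDDAADDDDD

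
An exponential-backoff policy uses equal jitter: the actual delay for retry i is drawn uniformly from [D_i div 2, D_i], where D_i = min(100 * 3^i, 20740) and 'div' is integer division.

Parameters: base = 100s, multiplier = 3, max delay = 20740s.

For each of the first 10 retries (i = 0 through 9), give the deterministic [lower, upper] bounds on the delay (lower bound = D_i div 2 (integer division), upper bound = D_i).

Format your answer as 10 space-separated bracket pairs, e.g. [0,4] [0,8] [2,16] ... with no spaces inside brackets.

Answer: [50,100] [150,300] [450,900] [1350,2700] [4050,8100] [10370,20740] [10370,20740] [10370,20740] [10370,20740] [10370,20740]

Derivation:
Computing bounds per retry:
  i=0: D_i=min(100*3^0,20740)=100, bounds=[50,100]
  i=1: D_i=min(100*3^1,20740)=300, bounds=[150,300]
  i=2: D_i=min(100*3^2,20740)=900, bounds=[450,900]
  i=3: D_i=min(100*3^3,20740)=2700, bounds=[1350,2700]
  i=4: D_i=min(100*3^4,20740)=8100, bounds=[4050,8100]
  i=5: D_i=min(100*3^5,20740)=20740, bounds=[10370,20740]
  i=6: D_i=min(100*3^6,20740)=20740, bounds=[10370,20740]
  i=7: D_i=min(100*3^7,20740)=20740, bounds=[10370,20740]
  i=8: D_i=min(100*3^8,20740)=20740, bounds=[10370,20740]
  i=9: D_i=min(100*3^9,20740)=20740, bounds=[10370,20740]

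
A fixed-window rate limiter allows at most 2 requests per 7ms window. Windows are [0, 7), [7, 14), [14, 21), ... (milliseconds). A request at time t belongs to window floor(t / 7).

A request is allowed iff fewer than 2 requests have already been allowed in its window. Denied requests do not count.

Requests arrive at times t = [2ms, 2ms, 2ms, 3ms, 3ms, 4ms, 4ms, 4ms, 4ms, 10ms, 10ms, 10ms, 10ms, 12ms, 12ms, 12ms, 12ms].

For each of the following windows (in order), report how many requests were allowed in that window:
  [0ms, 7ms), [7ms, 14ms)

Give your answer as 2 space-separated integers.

Answer: 2 2

Derivation:
Processing requests:
  req#1 t=2ms (window 0): ALLOW
  req#2 t=2ms (window 0): ALLOW
  req#3 t=2ms (window 0): DENY
  req#4 t=3ms (window 0): DENY
  req#5 t=3ms (window 0): DENY
  req#6 t=4ms (window 0): DENY
  req#7 t=4ms (window 0): DENY
  req#8 t=4ms (window 0): DENY
  req#9 t=4ms (window 0): DENY
  req#10 t=10ms (window 1): ALLOW
  req#11 t=10ms (window 1): ALLOW
  req#12 t=10ms (window 1): DENY
  req#13 t=10ms (window 1): DENY
  req#14 t=12ms (window 1): DENY
  req#15 t=12ms (window 1): DENY
  req#16 t=12ms (window 1): DENY
  req#17 t=12ms (window 1): DENY

Allowed counts by window: 2 2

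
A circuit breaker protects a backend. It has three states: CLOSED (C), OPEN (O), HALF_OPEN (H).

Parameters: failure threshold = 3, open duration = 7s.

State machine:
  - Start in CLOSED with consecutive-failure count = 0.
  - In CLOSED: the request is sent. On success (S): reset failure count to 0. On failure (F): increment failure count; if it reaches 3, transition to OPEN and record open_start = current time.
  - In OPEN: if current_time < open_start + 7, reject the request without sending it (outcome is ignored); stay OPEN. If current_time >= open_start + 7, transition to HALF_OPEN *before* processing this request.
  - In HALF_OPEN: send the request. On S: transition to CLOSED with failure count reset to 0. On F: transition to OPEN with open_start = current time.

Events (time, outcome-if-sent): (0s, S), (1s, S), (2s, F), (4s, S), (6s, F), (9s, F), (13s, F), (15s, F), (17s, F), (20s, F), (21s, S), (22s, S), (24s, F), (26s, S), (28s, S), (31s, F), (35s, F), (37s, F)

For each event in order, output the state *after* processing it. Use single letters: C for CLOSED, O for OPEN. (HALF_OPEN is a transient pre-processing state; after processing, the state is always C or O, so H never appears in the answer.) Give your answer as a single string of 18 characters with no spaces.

State after each event:
  event#1 t=0s outcome=S: state=CLOSED
  event#2 t=1s outcome=S: state=CLOSED
  event#3 t=2s outcome=F: state=CLOSED
  event#4 t=4s outcome=S: state=CLOSED
  event#5 t=6s outcome=F: state=CLOSED
  event#6 t=9s outcome=F: state=CLOSED
  event#7 t=13s outcome=F: state=OPEN
  event#8 t=15s outcome=F: state=OPEN
  event#9 t=17s outcome=F: state=OPEN
  event#10 t=20s outcome=F: state=OPEN
  event#11 t=21s outcome=S: state=OPEN
  event#12 t=22s outcome=S: state=OPEN
  event#13 t=24s outcome=F: state=OPEN
  event#14 t=26s outcome=S: state=OPEN
  event#15 t=28s outcome=S: state=CLOSED
  event#16 t=31s outcome=F: state=CLOSED
  event#17 t=35s outcome=F: state=CLOSED
  event#18 t=37s outcome=F: state=OPEN

Answer: CCCCCCOOOOOOOOCCCO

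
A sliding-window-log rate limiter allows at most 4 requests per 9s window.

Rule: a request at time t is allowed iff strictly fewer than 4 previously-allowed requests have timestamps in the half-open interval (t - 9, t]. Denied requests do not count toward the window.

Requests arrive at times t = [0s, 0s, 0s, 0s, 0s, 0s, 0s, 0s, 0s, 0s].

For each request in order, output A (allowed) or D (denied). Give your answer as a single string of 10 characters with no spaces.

Answer: AAAADDDDDD

Derivation:
Tracking allowed requests in the window:
  req#1 t=0s: ALLOW
  req#2 t=0s: ALLOW
  req#3 t=0s: ALLOW
  req#4 t=0s: ALLOW
  req#5 t=0s: DENY
  req#6 t=0s: DENY
  req#7 t=0s: DENY
  req#8 t=0s: DENY
  req#9 t=0s: DENY
  req#10 t=0s: DENY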